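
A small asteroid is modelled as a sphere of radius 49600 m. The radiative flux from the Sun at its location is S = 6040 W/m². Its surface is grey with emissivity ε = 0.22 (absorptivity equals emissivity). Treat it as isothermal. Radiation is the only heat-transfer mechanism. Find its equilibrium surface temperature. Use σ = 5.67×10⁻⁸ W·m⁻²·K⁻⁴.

At equilibrium, absorbed power = emitted power.
Absorbing cross-section = πr² = 7.729×10⁹ m²; emitting surface = 4πr² = 3.092×10¹⁰ m² (ratio 4).
εS·A_cross = εσ·A_surf·T⁴  ⇒  T⁴ = S/(4σ)   (ε cancels).
T⁴ = 6040/(4·5.67×10⁻⁸) = 2.663×10¹⁰ K⁴.
T = (2.663×10¹⁰)^(1/4).

T ≈ 404 K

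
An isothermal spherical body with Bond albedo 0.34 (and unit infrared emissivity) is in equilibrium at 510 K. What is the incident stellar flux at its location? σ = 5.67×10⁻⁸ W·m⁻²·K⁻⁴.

(1−a)S·πr² = σ·4πr²·T⁴ ⇒ S = 4σT⁴/(1−a).
S = 4·5.67×10⁻⁸·6.765×10¹⁰/0.660.

S ≈ 23200 W/m²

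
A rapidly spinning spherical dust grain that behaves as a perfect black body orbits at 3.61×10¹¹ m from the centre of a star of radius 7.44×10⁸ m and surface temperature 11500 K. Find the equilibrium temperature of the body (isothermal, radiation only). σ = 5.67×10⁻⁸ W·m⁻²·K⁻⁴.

T ≈ 369 K

The star's surface emits σT_*⁴; at distance d the flux is S = σT_*⁴(R_*/d)².
S = 5.67×10⁻⁸·(11500)⁴·(7.44×10⁸/3.61×10¹¹)² = 4212 W/m².
For an isothermal sphere T⁴ = (1−a)S/(4σ) = 1.857×10¹⁰ K⁴.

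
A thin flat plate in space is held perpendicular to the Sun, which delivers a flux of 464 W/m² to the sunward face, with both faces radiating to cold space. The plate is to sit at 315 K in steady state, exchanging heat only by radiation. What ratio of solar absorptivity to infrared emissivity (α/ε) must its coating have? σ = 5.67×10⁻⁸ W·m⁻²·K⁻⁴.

α/ε ≈ 2.41

Balance: αS·A = εσ·2A·T⁴ ⇒ α/ε = 2σT⁴/S.
α/ε = 2·5.67×10⁻⁸·(315)⁴/464 = 2·5.67×10⁻⁸·9.846×10⁹/464.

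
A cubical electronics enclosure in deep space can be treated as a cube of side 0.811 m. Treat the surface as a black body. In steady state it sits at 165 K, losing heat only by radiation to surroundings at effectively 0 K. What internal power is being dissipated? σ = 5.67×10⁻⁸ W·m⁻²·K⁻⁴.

P ≈ 166 W

Steady state: P = εσA T⁴.
A = 6L² = 3.946 m²; T⁴ = (165)⁴ = 7.412×10⁸ K⁴.
P = 1.0 × 5.67×10⁻⁸ × 3.946 × 7.412×10⁸.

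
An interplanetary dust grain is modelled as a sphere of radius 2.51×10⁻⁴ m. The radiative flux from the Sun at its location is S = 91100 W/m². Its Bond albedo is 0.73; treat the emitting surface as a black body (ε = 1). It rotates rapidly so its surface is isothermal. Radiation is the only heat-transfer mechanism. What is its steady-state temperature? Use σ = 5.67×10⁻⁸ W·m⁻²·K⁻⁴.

T ≈ 574 K

At equilibrium, absorbed power = emitted power.
Absorbing cross-section = πr² = 1.979×10⁻⁷ m²; emitting surface = 4πr² = 7.917×10⁻⁷ m² (ratio 4).
(1−a)S·A_cross = εσ·A_surf·T⁴  ⇒  T⁴ = (1−a)S/(4σ).
T⁴ = 0.270·91100/(4·5.67×10⁻⁸) = 1.085×10¹¹ K⁴.
T = (1.085×10¹¹)^(1/4).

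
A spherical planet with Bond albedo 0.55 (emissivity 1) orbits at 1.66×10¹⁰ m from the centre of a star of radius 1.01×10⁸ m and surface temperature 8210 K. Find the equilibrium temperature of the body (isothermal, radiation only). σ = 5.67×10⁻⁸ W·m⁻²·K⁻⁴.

The star's surface emits σT_*⁴; at distance d the flux is S = σT_*⁴(R_*/d)².
S = 5.67×10⁻⁸·(8210)⁴·(1.01×10⁸/1.66×10¹⁰)² = 9536 W/m².
For an isothermal sphere T⁴ = (1−a)S/(4σ) = 1.892×10¹⁰ K⁴.

T ≈ 371 K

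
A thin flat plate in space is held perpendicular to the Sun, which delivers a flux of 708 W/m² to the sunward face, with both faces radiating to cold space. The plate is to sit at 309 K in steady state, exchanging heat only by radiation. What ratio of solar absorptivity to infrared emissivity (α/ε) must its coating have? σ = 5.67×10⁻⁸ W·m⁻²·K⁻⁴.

Balance: αS·A = εσ·2A·T⁴ ⇒ α/ε = 2σT⁴/S.
α/ε = 2·5.67×10⁻⁸·(309)⁴/708 = 2·5.67×10⁻⁸·9.117×10⁹/708.

α/ε ≈ 1.46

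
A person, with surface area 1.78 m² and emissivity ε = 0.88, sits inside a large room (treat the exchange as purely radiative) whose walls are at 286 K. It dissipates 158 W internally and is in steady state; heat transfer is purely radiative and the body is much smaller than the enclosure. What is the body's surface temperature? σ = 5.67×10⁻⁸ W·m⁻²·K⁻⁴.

T ≈ 303 K

For a small grey body in a large enclosure, net radiated power = εσA(T⁴ − T_w⁴).
Steady state: P = εσA(T⁴ − T_w⁴) with A = 1.78 m².
T⁴ = P/(εσA) + T_w⁴ = 158/(0.88·5.67×10⁻⁸·1.780) + (286)⁴
    = 1.779×10⁹ + 6.691×10⁹ = 8.470×10⁹ K⁴.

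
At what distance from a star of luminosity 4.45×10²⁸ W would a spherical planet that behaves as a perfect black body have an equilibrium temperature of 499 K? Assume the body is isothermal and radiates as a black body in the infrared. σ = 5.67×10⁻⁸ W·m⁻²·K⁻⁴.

For an isothermal black-emitting sphere, (1−a)S·πr² = σ·4πr²·T⁴ ⇒ S = 4σT⁴/(1−a).
S = 4·5.67×10⁻⁸·(499)⁴/1.00 = 14060 W/m².
Flux falls as S = L/(4πd²), so d = √(L/(4πS)) = √(4.45×10²⁸/(4π·14060)).

d ≈ 5.02×10¹¹ m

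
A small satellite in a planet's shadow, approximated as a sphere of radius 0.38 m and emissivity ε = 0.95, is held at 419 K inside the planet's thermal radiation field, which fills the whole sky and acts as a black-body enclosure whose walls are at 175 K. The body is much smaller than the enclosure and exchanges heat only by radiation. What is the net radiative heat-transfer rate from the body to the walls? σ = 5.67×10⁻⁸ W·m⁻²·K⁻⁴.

P_net ≈ 2920 W

For a small grey body in a large enclosure: P_net = εσA(T_body⁴ − T_wall⁴).
A = 4πr² = 1.815 m²; T_body⁴ − T_wall⁴ = 3.082×10¹⁰ − 9.379×10⁸ = 2.988×10¹⁰ K⁴.
|P_net| = 0.95·5.67×10⁻⁸·1.815·2.988×10¹⁰.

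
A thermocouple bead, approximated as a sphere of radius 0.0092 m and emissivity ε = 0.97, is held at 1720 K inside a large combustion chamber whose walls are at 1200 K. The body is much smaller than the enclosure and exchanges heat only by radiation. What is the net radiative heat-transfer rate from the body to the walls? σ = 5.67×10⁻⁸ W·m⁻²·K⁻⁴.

P_net ≈ 391 W

For a small grey body in a large enclosure: P_net = εσA(T_body⁴ − T_wall⁴).
A = 4πr² = 0.001064 m²; T_body⁴ − T_wall⁴ = 8.752×10¹² − 2.074×10¹² = 6.679×10¹² K⁴.
|P_net| = 0.97·5.67×10⁻⁸·0.001064·6.679×10¹².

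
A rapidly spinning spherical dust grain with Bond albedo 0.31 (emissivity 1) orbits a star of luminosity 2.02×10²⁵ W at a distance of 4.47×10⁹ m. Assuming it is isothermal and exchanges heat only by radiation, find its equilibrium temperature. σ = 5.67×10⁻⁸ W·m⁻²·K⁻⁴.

First find the stellar flux at distance d: S = L/(4πd²) = 2.02×10²⁵/(4π·(4.47×10⁹)²) = 80450 W/m².
For an isothermal sphere, absorbed (1−a)S·πr² = emitted σ·4πr²·T⁴, so T⁴ = (1−a)S/(4σ).
T⁴ = 0.690·80450/(4·5.67×10⁻⁸) = 2.448×10¹¹ K⁴.

T ≈ 703 K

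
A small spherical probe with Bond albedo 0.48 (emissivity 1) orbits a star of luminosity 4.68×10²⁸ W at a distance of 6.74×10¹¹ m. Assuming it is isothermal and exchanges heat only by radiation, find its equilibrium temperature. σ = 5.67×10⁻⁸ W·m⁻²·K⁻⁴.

First find the stellar flux at distance d: S = L/(4πd²) = 4.68×10²⁸/(4π·(6.74×10¹¹)²) = 8198 W/m².
For an isothermal sphere, absorbed (1−a)S·πr² = emitted σ·4πr²·T⁴, so T⁴ = (1−a)S/(4σ).
T⁴ = 0.520·8198/(4·5.67×10⁻⁸) = 1.880×10¹⁰ K⁴.

T ≈ 370 K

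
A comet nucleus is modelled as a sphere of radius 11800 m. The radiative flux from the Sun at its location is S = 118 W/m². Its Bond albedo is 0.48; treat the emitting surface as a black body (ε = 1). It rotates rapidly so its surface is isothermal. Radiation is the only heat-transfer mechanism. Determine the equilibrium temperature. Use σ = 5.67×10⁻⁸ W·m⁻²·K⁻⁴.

At equilibrium, absorbed power = emitted power.
Absorbing cross-section = πr² = 4.374×10⁸ m²; emitting surface = 4πr² = 1.750×10⁹ m² (ratio 4).
(1−a)S·A_cross = εσ·A_surf·T⁴  ⇒  T⁴ = (1−a)S/(4σ).
T⁴ = 0.520·118/(4·5.67×10⁻⁸) = 2.705×10⁸ K⁴.
T = (2.705×10⁸)^(1/4).

T ≈ 128 K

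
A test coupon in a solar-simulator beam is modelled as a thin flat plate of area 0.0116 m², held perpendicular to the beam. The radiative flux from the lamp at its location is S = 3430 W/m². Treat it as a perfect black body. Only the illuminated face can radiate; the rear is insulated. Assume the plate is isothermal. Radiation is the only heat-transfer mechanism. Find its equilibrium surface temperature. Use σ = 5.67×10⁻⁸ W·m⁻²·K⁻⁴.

At equilibrium, absorbed power = emitted power.
Absorbing cross-section = A = 0.01160 m²; emitting surface = A = 0.01160 m² (ratio 1).
S·A_cross = εσ·A_surf·T⁴  ⇒  T⁴ = S/(1σ).
T⁴ = 1.00·3430/(1·5.67×10⁻⁸) = 6.049×10¹⁰ K⁴.
T = (6.049×10¹⁰)^(1/4).

T ≈ 496 K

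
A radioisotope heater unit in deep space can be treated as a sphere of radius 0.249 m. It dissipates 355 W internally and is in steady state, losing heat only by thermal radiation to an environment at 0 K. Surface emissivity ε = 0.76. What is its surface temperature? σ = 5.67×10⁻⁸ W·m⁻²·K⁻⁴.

Steady state: internal power = radiated power, P = εσA T⁴.
Radiating area A = 4πr² = 0.7791 m².
T⁴ = P/(εσA) = 355/(0.76·5.67×10⁻⁸·0.7791) = 1.057×10¹⁰ K⁴.
T = (1.057×10¹⁰)^(1/4).

T ≈ 321 K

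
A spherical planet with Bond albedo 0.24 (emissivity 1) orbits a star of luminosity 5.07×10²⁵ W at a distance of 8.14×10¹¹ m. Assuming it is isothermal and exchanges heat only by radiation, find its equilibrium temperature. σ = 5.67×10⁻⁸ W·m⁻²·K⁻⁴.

T ≈ 67.2 K

First find the stellar flux at distance d: S = L/(4πd²) = 5.07×10²⁵/(4π·(8.14×10¹¹)²) = 6.089 W/m².
For an isothermal sphere, absorbed (1−a)S·πr² = emitted σ·4πr²·T⁴, so T⁴ = (1−a)S/(4σ).
T⁴ = 0.760·6.089/(4·5.67×10⁻⁸) = 2.040×10⁷ K⁴.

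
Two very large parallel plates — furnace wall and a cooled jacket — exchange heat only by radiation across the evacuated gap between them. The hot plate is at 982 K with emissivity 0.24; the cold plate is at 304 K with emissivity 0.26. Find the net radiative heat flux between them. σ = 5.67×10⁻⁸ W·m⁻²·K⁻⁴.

q ≈ 7450 W/m²

For two infinite grey parallel plates, q = σ(T₁⁴ − T₂⁴)/(1/ε₁ + 1/ε₂ − 1).
T₁⁴ − T₂⁴ = 9.299×10¹¹ − 8.541×10⁹ = 9.214×10¹¹ K⁴.
1/ε₁ + 1/ε₂ − 1 = 4.167 + 3.846 − 1 = 7.013.
q = 5.67×10⁻⁸ × 9.214×10¹¹ / 7.013.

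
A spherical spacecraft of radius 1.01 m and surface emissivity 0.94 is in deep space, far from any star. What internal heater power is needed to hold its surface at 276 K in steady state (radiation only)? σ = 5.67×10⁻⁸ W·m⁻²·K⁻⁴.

P ≈ 3960 W

P = εσ·4πr²·T⁴.
4πr² = 12.82 m²; T⁴ = 5.803×10⁹ K⁴.
P = 0.94·5.67×10⁻⁸·12.82·5.803×10⁹.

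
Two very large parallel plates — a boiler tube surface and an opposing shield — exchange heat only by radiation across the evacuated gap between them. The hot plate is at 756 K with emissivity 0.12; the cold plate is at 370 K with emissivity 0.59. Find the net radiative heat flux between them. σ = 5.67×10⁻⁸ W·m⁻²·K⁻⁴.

q ≈ 1930 W/m²

For two infinite grey parallel plates, q = σ(T₁⁴ − T₂⁴)/(1/ε₁ + 1/ε₂ − 1).
T₁⁴ − T₂⁴ = 3.267×10¹¹ − 1.874×10¹⁰ = 3.079×10¹¹ K⁴.
1/ε₁ + 1/ε₂ − 1 = 8.333 + 1.695 − 1 = 9.028.
q = 5.67×10⁻⁸ × 3.079×10¹¹ / 9.028.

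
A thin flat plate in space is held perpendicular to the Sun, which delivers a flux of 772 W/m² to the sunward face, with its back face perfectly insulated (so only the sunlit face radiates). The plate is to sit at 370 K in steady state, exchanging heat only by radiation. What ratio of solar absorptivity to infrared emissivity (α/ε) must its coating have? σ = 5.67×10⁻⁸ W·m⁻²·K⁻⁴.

Balance: αS·A = εσ·1A·T⁴ ⇒ α/ε = σT⁴/S.
α/ε = 5.67×10⁻⁸·(370)⁴/772 = 5.67×10⁻⁸·1.874×10¹⁰/772.

α/ε ≈ 1.38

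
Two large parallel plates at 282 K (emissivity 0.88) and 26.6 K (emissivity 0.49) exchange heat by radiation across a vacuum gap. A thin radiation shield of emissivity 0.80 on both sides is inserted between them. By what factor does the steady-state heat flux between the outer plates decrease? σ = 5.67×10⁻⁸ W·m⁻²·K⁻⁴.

factor ≈ 1.69

Without shield: q₀ = σΔ(T⁴)/(1/ε₁+1/ε₂−1) with denominator 2.177.
With shield the two gaps are in series; the resistances add: (1/ε₁+1/ε_s−1)+(1/ε_s+1/ε₂−1) = 1.386+2.291 = 3.677.
Heat-flux ratio q₀/q = 3.677/2.177.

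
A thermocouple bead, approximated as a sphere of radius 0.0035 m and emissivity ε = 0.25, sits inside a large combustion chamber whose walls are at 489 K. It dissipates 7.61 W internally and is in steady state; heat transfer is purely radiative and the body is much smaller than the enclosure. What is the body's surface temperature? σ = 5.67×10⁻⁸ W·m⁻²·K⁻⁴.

T ≈ 1370 K

For a small grey body in a large enclosure, net radiated power = εσA(T⁴ − T_w⁴).
Steady state: P = εσA(T⁴ − T_w⁴) with A = 4πr² = 1.539×10⁻⁴ m².
T⁴ = P/(εσA) + T_w⁴ = 7.61/(0.25·5.67×10⁻⁸·1.539×10⁻⁴) + (489)⁴
    = 3.488×10¹² + 5.718×10¹⁰ = 3.545×10¹² K⁴.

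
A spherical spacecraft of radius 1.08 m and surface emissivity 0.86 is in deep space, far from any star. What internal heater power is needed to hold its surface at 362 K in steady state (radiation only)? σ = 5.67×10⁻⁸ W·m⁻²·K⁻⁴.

P = εσ·4πr²·T⁴.
4πr² = 14.66 m²; T⁴ = 1.717×10¹⁰ K⁴.
P = 0.86·5.67×10⁻⁸·14.66·1.717×10¹⁰.

P ≈ 12300 W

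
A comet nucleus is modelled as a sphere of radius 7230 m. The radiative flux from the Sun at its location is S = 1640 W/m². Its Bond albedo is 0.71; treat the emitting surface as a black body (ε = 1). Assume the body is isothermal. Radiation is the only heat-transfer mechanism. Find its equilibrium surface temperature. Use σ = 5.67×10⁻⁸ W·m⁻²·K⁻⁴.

At equilibrium, absorbed power = emitted power.
Absorbing cross-section = πr² = 1.642×10⁸ m²; emitting surface = 4πr² = 6.569×10⁸ m² (ratio 4).
(1−a)S·A_cross = εσ·A_surf·T⁴  ⇒  T⁴ = (1−a)S/(4σ).
T⁴ = 0.290·1640/(4·5.67×10⁻⁸) = 2.097×10⁹ K⁴.
T = (2.097×10⁹)^(1/4).

T ≈ 214 K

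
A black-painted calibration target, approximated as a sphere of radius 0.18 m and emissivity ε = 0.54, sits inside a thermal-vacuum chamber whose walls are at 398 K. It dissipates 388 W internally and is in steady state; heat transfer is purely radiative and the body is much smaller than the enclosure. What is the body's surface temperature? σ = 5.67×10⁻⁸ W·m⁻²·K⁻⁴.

For a small grey body in a large enclosure, net radiated power = εσA(T⁴ − T_w⁴).
Steady state: P = εσA(T⁴ − T_w⁴) with A = 4πr² = 0.4072 m².
T⁴ = P/(εσA) + T_w⁴ = 388/(0.54·5.67×10⁻⁸·0.4072) + (398)⁴
    = 3.112×10¹⁰ + 2.509×10¹⁰ = 5.622×10¹⁰ K⁴.

T ≈ 487 K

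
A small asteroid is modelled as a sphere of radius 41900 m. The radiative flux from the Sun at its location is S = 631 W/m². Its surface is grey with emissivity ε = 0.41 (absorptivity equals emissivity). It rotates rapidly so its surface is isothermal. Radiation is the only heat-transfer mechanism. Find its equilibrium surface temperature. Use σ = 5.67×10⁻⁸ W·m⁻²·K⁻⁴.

At equilibrium, absorbed power = emitted power.
Absorbing cross-section = πr² = 5.515×10⁹ m²; emitting surface = 4πr² = 2.206×10¹⁰ m² (ratio 4).
εS·A_cross = εσ·A_surf·T⁴  ⇒  T⁴ = S/(4σ)   (ε cancels).
T⁴ = 631/(4·5.67×10⁻⁸) = 2.782×10⁹ K⁴.
T = (2.782×10⁹)^(1/4).

T ≈ 230 K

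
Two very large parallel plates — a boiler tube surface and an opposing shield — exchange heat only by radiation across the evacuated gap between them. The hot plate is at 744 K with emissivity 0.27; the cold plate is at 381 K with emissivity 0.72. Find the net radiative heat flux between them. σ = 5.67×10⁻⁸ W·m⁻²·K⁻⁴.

q ≈ 3950 W/m²

For two infinite grey parallel plates, q = σ(T₁⁴ − T₂⁴)/(1/ε₁ + 1/ε₂ − 1).
T₁⁴ − T₂⁴ = 3.064×10¹¹ − 2.107×10¹⁰ = 2.853×10¹¹ K⁴.
1/ε₁ + 1/ε₂ − 1 = 3.704 + 1.389 − 1 = 4.093.
q = 5.67×10⁻⁸ × 2.853×10¹¹ / 4.093.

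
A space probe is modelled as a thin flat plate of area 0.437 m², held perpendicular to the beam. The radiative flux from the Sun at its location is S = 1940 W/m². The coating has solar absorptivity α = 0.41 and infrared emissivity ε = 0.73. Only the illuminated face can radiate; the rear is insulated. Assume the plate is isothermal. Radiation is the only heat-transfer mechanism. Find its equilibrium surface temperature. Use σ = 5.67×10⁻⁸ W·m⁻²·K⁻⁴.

At equilibrium, absorbed power = emitted power.
Absorbing cross-section = A = 0.4370 m²; emitting surface = A = 0.4370 m² (ratio 1).
αS·A_cross = εσ·A_surf·T⁴  ⇒  T⁴ = αS/(ε·1σ).
T⁴ = 0.410·1940/(0.73·1·5.67×10⁻⁸) = 1.922×10¹⁰ K⁴.
T = (1.922×10¹⁰)^(1/4).

T ≈ 372 K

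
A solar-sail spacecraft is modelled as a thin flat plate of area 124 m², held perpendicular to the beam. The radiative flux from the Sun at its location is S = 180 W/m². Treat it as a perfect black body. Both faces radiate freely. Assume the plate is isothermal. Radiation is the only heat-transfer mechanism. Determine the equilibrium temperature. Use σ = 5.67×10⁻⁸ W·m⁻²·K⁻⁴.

At equilibrium, absorbed power = emitted power.
Absorbing cross-section = A = 124.0 m²; emitting surface = 2A = 248.0 m² (ratio 2).
S·A_cross = εσ·A_surf·T⁴  ⇒  T⁴ = S/(2σ).
T⁴ = 1.00·180/(2·5.67×10⁻⁸) = 1.587×10⁹ K⁴.
T = (1.587×10⁹)^(1/4).

T ≈ 200 K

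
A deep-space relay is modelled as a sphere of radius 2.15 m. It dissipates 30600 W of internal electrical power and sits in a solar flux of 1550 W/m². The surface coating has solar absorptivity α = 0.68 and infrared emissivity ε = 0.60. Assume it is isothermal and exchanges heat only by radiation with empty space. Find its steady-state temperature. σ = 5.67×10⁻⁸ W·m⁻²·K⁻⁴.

At steady state, absorbed solar power + internal power = radiated power.
Absorbed: α·S·A_cross = 0.68·1550·14.52 = 15310 W (cross-section πr²).
Total input = 15310 + 30600 = 45910 W.
Radiated: εσ·A_surf·T⁴ with A_surf = 4πr² = 58.09 m².
T⁴ = 45910/(0.60·5.67×10⁻⁸·58.09) = 2.323×10¹⁰ K⁴.

T ≈ 390 K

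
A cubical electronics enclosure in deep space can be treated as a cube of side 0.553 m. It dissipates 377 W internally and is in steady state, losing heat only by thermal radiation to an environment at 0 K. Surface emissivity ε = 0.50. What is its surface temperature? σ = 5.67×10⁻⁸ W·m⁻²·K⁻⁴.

T ≈ 292 K

Steady state: internal power = radiated power, P = εσA T⁴.
Radiating area A = 6L² = 1.835 m².
T⁴ = P/(εσA) = 377/(0.50·5.67×10⁻⁸·1.835) = 7.247×10⁹ K⁴.
T = (7.247×10⁹)^(1/4).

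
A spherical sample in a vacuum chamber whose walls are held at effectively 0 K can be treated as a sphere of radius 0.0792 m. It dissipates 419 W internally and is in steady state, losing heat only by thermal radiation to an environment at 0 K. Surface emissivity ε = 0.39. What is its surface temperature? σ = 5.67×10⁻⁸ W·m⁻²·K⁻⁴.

Steady state: internal power = radiated power, P = εσA T⁴.
Radiating area A = 4πr² = 0.07882 m².
T⁴ = P/(εσA) = 419/(0.39·5.67×10⁻⁸·0.07882) = 2.404×10¹¹ K⁴.
T = (2.404×10¹¹)^(1/4).

T ≈ 700 K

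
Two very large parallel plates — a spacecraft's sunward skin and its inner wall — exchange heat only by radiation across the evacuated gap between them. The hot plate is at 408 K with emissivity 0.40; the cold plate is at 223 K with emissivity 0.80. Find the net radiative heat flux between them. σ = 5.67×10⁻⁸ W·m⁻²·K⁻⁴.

For two infinite grey parallel plates, q = σ(T₁⁴ − T₂⁴)/(1/ε₁ + 1/ε₂ − 1).
T₁⁴ − T₂⁴ = 2.771×10¹⁰ − 2.473×10⁹ = 2.524×10¹⁰ K⁴.
1/ε₁ + 1/ε₂ − 1 = 2.500 + 1.250 − 1 = 2.750.
q = 5.67×10⁻⁸ × 2.524×10¹⁰ / 2.750.

q ≈ 520 W/m²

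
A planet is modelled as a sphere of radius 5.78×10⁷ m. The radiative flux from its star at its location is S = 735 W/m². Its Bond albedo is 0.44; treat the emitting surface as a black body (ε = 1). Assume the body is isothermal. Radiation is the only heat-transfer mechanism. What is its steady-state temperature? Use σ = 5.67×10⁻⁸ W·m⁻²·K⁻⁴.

At equilibrium, absorbed power = emitted power.
Absorbing cross-section = πr² = 1.050×10¹⁶ m²; emitting surface = 4πr² = 4.198×10¹⁶ m² (ratio 4).
(1−a)S·A_cross = εσ·A_surf·T⁴  ⇒  T⁴ = (1−a)S/(4σ).
T⁴ = 0.560·735/(4·5.67×10⁻⁸) = 1.815×10⁹ K⁴.
T = (1.815×10⁹)^(1/4).

T ≈ 206 K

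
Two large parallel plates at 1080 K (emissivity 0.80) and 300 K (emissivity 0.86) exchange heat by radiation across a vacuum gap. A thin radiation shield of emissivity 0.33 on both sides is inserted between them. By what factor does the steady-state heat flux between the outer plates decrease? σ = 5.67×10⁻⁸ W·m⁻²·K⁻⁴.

factor ≈ 4.58

Without shield: q₀ = σΔ(T⁴)/(1/ε₁+1/ε₂−1) with denominator 1.413.
With shield the two gaps are in series; the resistances add: (1/ε₁+1/ε_s−1)+(1/ε_s+1/ε₂−1) = 3.280+3.193 = 6.473.
Heat-flux ratio q₀/q = 6.473/1.413.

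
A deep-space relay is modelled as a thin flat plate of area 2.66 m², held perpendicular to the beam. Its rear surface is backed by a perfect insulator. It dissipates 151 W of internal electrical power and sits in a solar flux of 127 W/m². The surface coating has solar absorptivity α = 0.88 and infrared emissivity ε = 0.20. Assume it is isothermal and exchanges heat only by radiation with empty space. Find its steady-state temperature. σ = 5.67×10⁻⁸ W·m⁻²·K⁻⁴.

At steady state, absorbed solar power + internal power = radiated power.
Absorbed: α·S·A_cross = 0.88·127·2.660 = 297.3 W (cross-section A).
Total input = 297.3 + 151 = 448.3 W.
Radiated: εσ·A_surf·T⁴ with A_surf = A = 2.660 m².
T⁴ = 448.3/(0.20·5.67×10⁻⁸·2.660) = 1.486×10¹⁰ K⁴.

T ≈ 349 K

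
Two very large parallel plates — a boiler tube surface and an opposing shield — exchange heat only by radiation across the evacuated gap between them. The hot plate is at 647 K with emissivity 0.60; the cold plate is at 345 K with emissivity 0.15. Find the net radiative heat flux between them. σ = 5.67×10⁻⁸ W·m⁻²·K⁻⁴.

For two infinite grey parallel plates, q = σ(T₁⁴ − T₂⁴)/(1/ε₁ + 1/ε₂ − 1).
T₁⁴ − T₂⁴ = 1.752×10¹¹ − 1.417×10¹⁰ = 1.611×10¹¹ K⁴.
1/ε₁ + 1/ε₂ − 1 = 1.667 + 6.667 − 1 = 7.333.
q = 5.67×10⁻⁸ × 1.611×10¹¹ / 7.333.

q ≈ 1250 W/m²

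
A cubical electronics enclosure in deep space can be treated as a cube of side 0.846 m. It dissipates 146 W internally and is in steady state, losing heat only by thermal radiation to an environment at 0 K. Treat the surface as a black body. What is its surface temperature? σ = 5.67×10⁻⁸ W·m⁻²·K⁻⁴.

Steady state: internal power = radiated power, P = εσA T⁴.
Radiating area A = 6L² = 4.294 m².
T⁴ = P/(εσA) = 146/(1.0·5.67×10⁻⁸·4.294) = 5.996×10⁸ K⁴.
T = (5.996×10⁸)^(1/4).

T ≈ 156 K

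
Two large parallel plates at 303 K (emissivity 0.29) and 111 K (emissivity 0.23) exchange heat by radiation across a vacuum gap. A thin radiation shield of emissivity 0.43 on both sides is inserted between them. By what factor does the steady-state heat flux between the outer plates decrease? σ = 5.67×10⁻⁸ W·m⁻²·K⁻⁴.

factor ≈ 1.54

Without shield: q₀ = σΔ(T⁴)/(1/ε₁+1/ε₂−1) with denominator 6.796.
With shield the two gaps are in series; the resistances add: (1/ε₁+1/ε_s−1)+(1/ε_s+1/ε₂−1) = 4.774+5.673 = 10.45.
Heat-flux ratio q₀/q = 10.45/6.796.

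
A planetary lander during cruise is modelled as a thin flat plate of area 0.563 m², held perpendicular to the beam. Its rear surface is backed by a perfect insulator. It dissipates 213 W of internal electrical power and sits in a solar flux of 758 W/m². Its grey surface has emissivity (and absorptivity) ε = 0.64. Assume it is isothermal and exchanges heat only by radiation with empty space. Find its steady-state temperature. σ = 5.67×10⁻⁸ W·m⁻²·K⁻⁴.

At steady state, absorbed solar power + internal power = radiated power.
Absorbed: α·S·A_cross = 0.64·758·0.5630 = 273.1 W (cross-section A).
Total input = 273.1 + 213 = 486.1 W.
Radiated: εσ·A_surf·T⁴ with A_surf = A = 0.5630 m².
T⁴ = 486.1/(0.64·5.67×10⁻⁸·0.5630) = 2.379×10¹⁰ K⁴.

T ≈ 393 K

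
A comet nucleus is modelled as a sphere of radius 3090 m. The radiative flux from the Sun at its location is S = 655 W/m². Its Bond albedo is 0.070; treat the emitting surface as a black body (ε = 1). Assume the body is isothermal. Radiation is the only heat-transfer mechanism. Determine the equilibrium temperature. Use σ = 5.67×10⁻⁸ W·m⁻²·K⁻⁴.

At equilibrium, absorbed power = emitted power.
Absorbing cross-section = πr² = 3.000×10⁷ m²; emitting surface = 4πr² = 1.200×10⁸ m² (ratio 4).
(1−a)S·A_cross = εσ·A_surf·T⁴  ⇒  T⁴ = (1−a)S/(4σ).
T⁴ = 0.930·655/(4·5.67×10⁻⁸) = 2.686×10⁹ K⁴.
T = (2.686×10⁹)^(1/4).

T ≈ 228 K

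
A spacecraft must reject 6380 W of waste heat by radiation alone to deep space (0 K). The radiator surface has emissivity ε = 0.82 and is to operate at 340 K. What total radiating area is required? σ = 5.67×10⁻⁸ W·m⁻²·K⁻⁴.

A ≈ 10.3 m²

P = εσA T⁴ ⇒ A = P/(εσT⁴).
T⁴ = 1.336×10¹⁰ K⁴.
A = 6380/(0.82 × 5.67×10⁻⁸ × 1.336×10¹⁰).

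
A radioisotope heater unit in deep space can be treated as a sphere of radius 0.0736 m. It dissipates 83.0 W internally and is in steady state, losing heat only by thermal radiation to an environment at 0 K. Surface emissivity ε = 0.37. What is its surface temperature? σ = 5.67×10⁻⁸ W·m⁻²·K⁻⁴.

T ≈ 491 K

Steady state: internal power = radiated power, P = εσA T⁴.
Radiating area A = 4πr² = 0.06807 m².
T⁴ = P/(εσA) = 83.0/(0.37·5.67×10⁻⁸·0.06807) = 5.812×10¹⁰ K⁴.
T = (5.812×10¹⁰)^(1/4).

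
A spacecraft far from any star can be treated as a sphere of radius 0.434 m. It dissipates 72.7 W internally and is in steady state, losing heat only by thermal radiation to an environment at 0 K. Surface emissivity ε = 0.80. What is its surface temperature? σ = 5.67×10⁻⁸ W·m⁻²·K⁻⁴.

T ≈ 161 K

Steady state: internal power = radiated power, P = εσA T⁴.
Radiating area A = 4πr² = 2.367 m².
T⁴ = P/(εσA) = 72.7/(0.80·5.67×10⁻⁸·2.367) = 6.771×10⁸ K⁴.
T = (6.771×10⁸)^(1/4).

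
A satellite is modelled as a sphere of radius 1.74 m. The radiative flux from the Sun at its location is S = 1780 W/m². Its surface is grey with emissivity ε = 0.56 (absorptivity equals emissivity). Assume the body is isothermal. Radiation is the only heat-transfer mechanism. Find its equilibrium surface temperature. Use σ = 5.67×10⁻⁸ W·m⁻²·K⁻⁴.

At equilibrium, absorbed power = emitted power.
Absorbing cross-section = πr² = 9.511 m²; emitting surface = 4πr² = 38.05 m² (ratio 4).
εS·A_cross = εσ·A_surf·T⁴  ⇒  T⁴ = S/(4σ)   (ε cancels).
T⁴ = 1780/(4·5.67×10⁻⁸) = 7.848×10⁹ K⁴.
T = (7.848×10⁹)^(1/4).

T ≈ 298 K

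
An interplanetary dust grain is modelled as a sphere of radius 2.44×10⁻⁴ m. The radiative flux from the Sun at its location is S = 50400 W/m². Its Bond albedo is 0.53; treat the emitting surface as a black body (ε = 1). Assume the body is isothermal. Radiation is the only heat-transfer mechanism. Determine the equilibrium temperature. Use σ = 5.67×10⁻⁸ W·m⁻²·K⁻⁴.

At equilibrium, absorbed power = emitted power.
Absorbing cross-section = πr² = 1.870×10⁻⁷ m²; emitting surface = 4πr² = 7.482×10⁻⁷ m² (ratio 4).
(1−a)S·A_cross = εσ·A_surf·T⁴  ⇒  T⁴ = (1−a)S/(4σ).
T⁴ = 0.470·50400/(4·5.67×10⁻⁸) = 1.044×10¹¹ K⁴.
T = (1.044×10¹¹)^(1/4).

T ≈ 568 K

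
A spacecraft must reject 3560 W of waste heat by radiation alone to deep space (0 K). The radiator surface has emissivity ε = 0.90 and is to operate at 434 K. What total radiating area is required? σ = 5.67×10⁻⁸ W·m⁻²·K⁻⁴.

A ≈ 1.97 m²

P = εσA T⁴ ⇒ A = P/(εσT⁴).
T⁴ = 3.548×10¹⁰ K⁴.
A = 3560/(0.90 × 5.67×10⁻⁸ × 3.548×10¹⁰).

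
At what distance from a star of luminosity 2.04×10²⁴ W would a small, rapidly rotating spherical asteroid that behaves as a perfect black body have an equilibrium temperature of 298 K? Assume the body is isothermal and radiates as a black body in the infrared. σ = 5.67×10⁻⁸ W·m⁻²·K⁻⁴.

d ≈ 9.53×10⁹ m

For an isothermal black-emitting sphere, (1−a)S·πr² = σ·4πr²·T⁴ ⇒ S = 4σT⁴/(1−a).
S = 4·5.67×10⁻⁸·(298)⁴/1.00 = 1789 W/m².
Flux falls as S = L/(4πd²), so d = √(L/(4πS)) = √(2.04×10²⁴/(4π·1789)).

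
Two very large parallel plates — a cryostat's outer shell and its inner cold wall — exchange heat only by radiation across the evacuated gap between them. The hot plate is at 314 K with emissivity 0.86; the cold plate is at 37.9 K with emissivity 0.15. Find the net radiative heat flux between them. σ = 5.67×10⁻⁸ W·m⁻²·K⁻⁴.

For two infinite grey parallel plates, q = σ(T₁⁴ − T₂⁴)/(1/ε₁ + 1/ε₂ − 1).
T₁⁴ − T₂⁴ = 9.721×10⁹ − 2.063×10⁶ = 9.719×10⁹ K⁴.
1/ε₁ + 1/ε₂ − 1 = 1.163 + 6.667 − 1 = 6.829.
q = 5.67×10⁻⁸ × 9.719×10⁹ / 6.829.

q ≈ 80.7 W/m²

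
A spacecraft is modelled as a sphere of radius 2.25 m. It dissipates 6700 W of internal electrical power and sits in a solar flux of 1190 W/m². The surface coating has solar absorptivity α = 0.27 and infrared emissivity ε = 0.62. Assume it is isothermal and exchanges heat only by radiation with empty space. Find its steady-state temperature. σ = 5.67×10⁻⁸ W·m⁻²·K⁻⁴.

At steady state, absorbed solar power + internal power = radiated power.
Absorbed: α·S·A_cross = 0.27·1190·15.90 = 5110 W (cross-section πr²).
Total input = 5110 + 6700 = 11810 W.
Radiated: εσ·A_surf·T⁴ with A_surf = 4πr² = 63.62 m².
T⁴ = 11810/(0.62·5.67×10⁻⁸·63.62) = 5.281×10⁹ K⁴.

T ≈ 270 K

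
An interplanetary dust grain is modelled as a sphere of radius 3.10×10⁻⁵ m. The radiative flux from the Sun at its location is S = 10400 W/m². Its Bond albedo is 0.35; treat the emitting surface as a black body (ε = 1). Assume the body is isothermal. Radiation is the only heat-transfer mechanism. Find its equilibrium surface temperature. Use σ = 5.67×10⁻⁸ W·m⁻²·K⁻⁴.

At equilibrium, absorbed power = emitted power.
Absorbing cross-section = πr² = 3.019×10⁻⁹ m²; emitting surface = 4πr² = 1.208×10⁻⁸ m² (ratio 4).
(1−a)S·A_cross = εσ·A_surf·T⁴  ⇒  T⁴ = (1−a)S/(4σ).
T⁴ = 0.650·10400/(4·5.67×10⁻⁸) = 2.981×10¹⁰ K⁴.
T = (2.981×10¹⁰)^(1/4).

T ≈ 416 K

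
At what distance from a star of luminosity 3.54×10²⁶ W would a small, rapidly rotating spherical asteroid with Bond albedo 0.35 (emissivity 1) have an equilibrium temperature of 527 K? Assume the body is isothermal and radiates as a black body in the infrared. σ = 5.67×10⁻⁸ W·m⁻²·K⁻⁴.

For an isothermal black-emitting sphere, (1−a)S·πr² = σ·4πr²·T⁴ ⇒ S = 4σT⁴/(1−a).
S = 4·5.67×10⁻⁸·(527)⁴/0.650 = 26910 W/m².
Flux falls as S = L/(4πd²), so d = √(L/(4πS)) = √(3.54×10²⁶/(4π·26910)).

d ≈ 3.24×10¹⁰ m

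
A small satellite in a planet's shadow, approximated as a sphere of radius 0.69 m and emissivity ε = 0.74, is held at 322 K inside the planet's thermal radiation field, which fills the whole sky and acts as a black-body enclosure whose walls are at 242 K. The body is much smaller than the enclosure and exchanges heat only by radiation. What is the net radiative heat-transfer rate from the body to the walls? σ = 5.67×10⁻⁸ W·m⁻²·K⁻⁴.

For a small grey body in a large enclosure: P_net = εσA(T_body⁴ − T_wall⁴).
A = 4πr² = 5.983 m²; T_body⁴ − T_wall⁴ = 1.075×10¹⁰ − 3.430×10⁹ = 7.321×10⁹ K⁴.
|P_net| = 0.74·5.67×10⁻⁸·5.983·7.321×10⁹.

P_net ≈ 1840 W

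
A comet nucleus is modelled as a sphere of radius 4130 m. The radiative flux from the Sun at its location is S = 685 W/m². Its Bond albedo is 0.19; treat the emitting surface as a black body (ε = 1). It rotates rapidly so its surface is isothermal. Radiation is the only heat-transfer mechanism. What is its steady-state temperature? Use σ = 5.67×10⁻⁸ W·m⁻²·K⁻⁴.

T ≈ 222 K

At equilibrium, absorbed power = emitted power.
Absorbing cross-section = πr² = 5.359×10⁷ m²; emitting surface = 4πr² = 2.143×10⁸ m² (ratio 4).
(1−a)S·A_cross = εσ·A_surf·T⁴  ⇒  T⁴ = (1−a)S/(4σ).
T⁴ = 0.810·685/(4·5.67×10⁻⁸) = 2.446×10⁹ K⁴.
T = (2.446×10⁹)^(1/4).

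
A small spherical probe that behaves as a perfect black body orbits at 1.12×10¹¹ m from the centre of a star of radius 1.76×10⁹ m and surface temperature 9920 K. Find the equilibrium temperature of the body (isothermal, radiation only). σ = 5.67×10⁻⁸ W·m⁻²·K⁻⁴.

The star's surface emits σT_*⁴; at distance d the flux is S = σT_*⁴(R_*/d)².
S = 5.67×10⁻⁸·(9920)⁴·(1.76×10⁹/1.12×10¹¹)² = 1.356×10⁵ W/m².
For an isothermal sphere T⁴ = (1−a)S/(4σ) = 5.978×10¹¹ K⁴.

T ≈ 879 K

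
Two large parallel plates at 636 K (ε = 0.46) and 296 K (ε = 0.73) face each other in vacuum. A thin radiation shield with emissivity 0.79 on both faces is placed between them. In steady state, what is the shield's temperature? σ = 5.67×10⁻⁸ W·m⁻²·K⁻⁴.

T_s ≈ 515 K

In steady state the net flux on the hot side equals that on the cold side.
σ(T₁⁴−T_s⁴)/D₁ = σ(T_s⁴−T₂⁴)/D₂, with D₁ = 1/ε₁+1/ε_s−1 = 2.440, D₂ = 1/ε_s+1/ε₂−1 = 1.636.
Solve for T_s⁴: T_s⁴ = (D₂·T₁⁴ + D₁·T₂⁴)/(D₁+D₂) = 7.026×10¹⁰ K⁴.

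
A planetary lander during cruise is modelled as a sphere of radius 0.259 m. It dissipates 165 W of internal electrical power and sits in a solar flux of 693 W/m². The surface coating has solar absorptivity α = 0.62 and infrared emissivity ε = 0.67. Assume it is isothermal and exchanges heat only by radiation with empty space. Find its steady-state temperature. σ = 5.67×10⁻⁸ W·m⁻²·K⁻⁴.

At steady state, absorbed solar power + internal power = radiated power.
Absorbed: α·S·A_cross = 0.62·693·0.2107 = 90.55 W (cross-section πr²).
Total input = 90.55 + 165 = 255.5 W.
Radiated: εσ·A_surf·T⁴ with A_surf = 4πr² = 0.8430 m².
T⁴ = 255.5/(0.67·5.67×10⁻⁸·0.8430) = 7.980×10⁹ K⁴.

T ≈ 299 K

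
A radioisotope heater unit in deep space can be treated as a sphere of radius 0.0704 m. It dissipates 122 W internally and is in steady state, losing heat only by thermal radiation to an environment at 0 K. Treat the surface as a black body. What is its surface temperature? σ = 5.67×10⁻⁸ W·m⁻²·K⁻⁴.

T ≈ 431 K

Steady state: internal power = radiated power, P = εσA T⁴.
Radiating area A = 4πr² = 0.06228 m².
T⁴ = P/(εσA) = 122/(1.0·5.67×10⁻⁸·0.06228) = 3.455×10¹⁰ K⁴.
T = (3.455×10¹⁰)^(1/4).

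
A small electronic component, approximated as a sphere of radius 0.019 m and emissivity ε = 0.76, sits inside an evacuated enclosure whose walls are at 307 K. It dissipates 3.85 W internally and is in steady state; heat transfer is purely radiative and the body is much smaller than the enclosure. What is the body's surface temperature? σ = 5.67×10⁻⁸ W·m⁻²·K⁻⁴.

T ≈ 411 K

For a small grey body in a large enclosure, net radiated power = εσA(T⁴ − T_w⁴).
Steady state: P = εσA(T⁴ − T_w⁴) with A = 4πr² = 0.004536 m².
T⁴ = P/(εσA) + T_w⁴ = 3.85/(0.76·5.67×10⁻⁸·0.004536) + (307)⁴
    = 1.969×10¹⁰ + 8.883×10⁹ = 2.858×10¹⁰ K⁴.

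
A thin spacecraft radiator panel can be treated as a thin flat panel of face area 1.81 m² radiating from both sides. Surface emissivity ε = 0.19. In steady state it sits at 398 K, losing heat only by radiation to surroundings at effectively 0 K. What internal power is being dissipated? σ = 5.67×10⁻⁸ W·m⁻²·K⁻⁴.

P ≈ 979 W

Steady state: P = εσA T⁴.
A = 2·1.81 = 3.620 m²; T⁴ = (398)⁴ = 2.509×10¹⁰ K⁴.
P = 0.19 × 5.67×10⁻⁸ × 3.620 × 2.509×10¹⁰.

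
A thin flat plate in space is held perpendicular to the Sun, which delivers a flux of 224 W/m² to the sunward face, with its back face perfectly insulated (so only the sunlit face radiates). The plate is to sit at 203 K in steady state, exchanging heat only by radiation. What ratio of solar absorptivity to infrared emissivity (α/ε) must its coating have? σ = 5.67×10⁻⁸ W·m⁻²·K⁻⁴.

Balance: αS·A = εσ·1A·T⁴ ⇒ α/ε = σT⁴/S.
α/ε = 5.67×10⁻⁸·(203)⁴/224 = 5.67×10⁻⁸·1.698×10⁹/224.

α/ε ≈ 0.430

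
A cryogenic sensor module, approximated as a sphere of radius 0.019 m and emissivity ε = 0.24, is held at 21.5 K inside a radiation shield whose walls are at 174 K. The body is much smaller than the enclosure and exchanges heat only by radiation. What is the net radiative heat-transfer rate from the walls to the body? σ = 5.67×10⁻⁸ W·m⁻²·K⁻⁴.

P_net ≈ 0.0566 W

For a small grey body in a large enclosure: P_net = εσA(T_body⁴ − T_wall⁴).
A = 4πr² = 0.004536 m²; T_body⁴ − T_wall⁴ = 2.137×10⁵ − 9.166×10⁸ = -9.164×10⁸ K⁴.
|P_net| = 0.24·5.67×10⁻⁸·0.004536·9.164×10⁸.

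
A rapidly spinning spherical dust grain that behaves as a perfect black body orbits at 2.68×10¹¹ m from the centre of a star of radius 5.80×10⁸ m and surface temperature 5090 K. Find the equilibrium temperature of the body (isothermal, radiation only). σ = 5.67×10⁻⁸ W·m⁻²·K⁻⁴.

T ≈ 167 K

The star's surface emits σT_*⁴; at distance d the flux is S = σT_*⁴(R_*/d)².
S = 5.67×10⁻⁸·(5090)⁴·(5.80×10⁸/2.68×10¹¹)² = 178.3 W/m².
For an isothermal sphere T⁴ = (1−a)S/(4σ) = 7.860×10⁸ K⁴.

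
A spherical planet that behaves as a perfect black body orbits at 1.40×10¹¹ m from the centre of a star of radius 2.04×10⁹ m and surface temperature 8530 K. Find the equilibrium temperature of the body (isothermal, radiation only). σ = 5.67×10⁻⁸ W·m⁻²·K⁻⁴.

T ≈ 728 K

The star's surface emits σT_*⁴; at distance d the flux is S = σT_*⁴(R_*/d)².
S = 5.67×10⁻⁸·(8530)⁴·(2.04×10⁹/1.40×10¹¹)² = 63740 W/m².
For an isothermal sphere T⁴ = (1−a)S/(4σ) = 2.810×10¹¹ K⁴.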